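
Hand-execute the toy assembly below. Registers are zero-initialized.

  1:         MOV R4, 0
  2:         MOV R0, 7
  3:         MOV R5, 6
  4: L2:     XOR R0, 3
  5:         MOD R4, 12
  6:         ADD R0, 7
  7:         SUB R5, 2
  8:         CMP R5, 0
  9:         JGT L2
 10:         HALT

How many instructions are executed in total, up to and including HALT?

22

R4=0
R0=7
R5=6
R0=7^3=4
R4=0%12=0
R0=4+7=11
R5=6-2=4
CMP R5, 0  (cmp 4,0)
JGT L2: taken
R0=11^3=8
R4=0%12=0
R0=8+7=15
R5=4-2=2
CMP R5, 0  (cmp 2,0)
JGT L2: taken
R0=15^3=12
R4=0%12=0
R0=12+7=19
R5=2-2=0
CMP R5, 0  (cmp 0,0)
JGT L2: not taken
halt.
Total executed instructions: 22.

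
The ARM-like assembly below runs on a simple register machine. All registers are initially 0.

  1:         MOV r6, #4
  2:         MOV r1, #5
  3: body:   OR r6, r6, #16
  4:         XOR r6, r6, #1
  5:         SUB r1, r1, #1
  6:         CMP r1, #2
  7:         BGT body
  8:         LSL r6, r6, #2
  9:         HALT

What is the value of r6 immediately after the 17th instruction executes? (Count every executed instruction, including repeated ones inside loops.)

21

r6=4
r1=5
r6=4|16=20
r6=20^1=21
r1=5-1=4
CMP r1, #2  (cmp 4,2)
BGT body: taken
r6=21|16=21
r6=21^1=20
r1=4-1=3
CMP r1, #2  (cmp 3,2)
BGT body: taken
r6=20|16=20
r6=20^1=21
r1=3-1=2
CMP r1, #2  (cmp 2,2)
BGT body: not taken
After step 17: r6 = 21.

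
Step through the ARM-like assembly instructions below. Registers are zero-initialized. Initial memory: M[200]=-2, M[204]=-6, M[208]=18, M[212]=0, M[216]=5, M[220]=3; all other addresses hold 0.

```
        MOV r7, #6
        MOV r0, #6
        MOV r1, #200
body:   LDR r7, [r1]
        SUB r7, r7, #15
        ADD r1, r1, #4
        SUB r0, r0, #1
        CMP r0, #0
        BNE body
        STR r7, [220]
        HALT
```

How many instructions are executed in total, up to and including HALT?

41

after MOV r7, #6: r7=6
after MOV r0, #6: r0=6
after MOV r1, #200: r1=200
after LDR r7, [r1]: r7=M[200]=-2
after SUB r7, r7, #15: r7=(-2)-15=-17
after ADD r1, r1, #4: r1=200+4=204
after SUB r0, r0, #1: r0=6-1=5
CMP r0, #0  (cmp 5,0)
BNE body: taken
after LDR r7, [r1]: r7=M[204]=-6
after SUB r7, r7, #15: r7=(-6)-15=-21
after ADD r1, r1, #4: r1=204+4=208
after SUB r0, r0, #1: r0=5-1=4
CMP r0, #0  (cmp 4,0)
BNE body: taken
after LDR r7, [r1]: r7=M[208]=18
after SUB r7, r7, #15: r7=18-15=3
after ADD r1, r1, #4: r1=208+4=212
after SUB r0, r0, #1: r0=4-1=3
CMP r0, #0  (cmp 3,0)
BNE body: taken
after LDR r7, [r1]: r7=M[212]=0
after SUB r7, r7, #15: r7=0-15=-15
after ADD r1, r1, #4: r1=212+4=216
after SUB r0, r0, #1: r0=3-1=2
CMP r0, #0  (cmp 2,0)
BNE body: taken
after LDR r7, [r1]: r7=M[216]=5
after SUB r7, r7, #15: r7=5-15=-10
after ADD r1, r1, #4: r1=216+4=220
after SUB r0, r0, #1: r0=2-1=1
CMP r0, #0  (cmp 1,0)
BNE body: taken
after LDR r7, [r1]: r7=M[220]=3
after SUB r7, r7, #15: r7=3-15=-12
after ADD r1, r1, #4: r1=220+4=224
after SUB r0, r0, #1: r0=1-1=0
CMP r0, #0  (cmp 0,0)
BNE body: not taken
STR r7, [220] → M[220]=-12
halt.
Total executed instructions: 41.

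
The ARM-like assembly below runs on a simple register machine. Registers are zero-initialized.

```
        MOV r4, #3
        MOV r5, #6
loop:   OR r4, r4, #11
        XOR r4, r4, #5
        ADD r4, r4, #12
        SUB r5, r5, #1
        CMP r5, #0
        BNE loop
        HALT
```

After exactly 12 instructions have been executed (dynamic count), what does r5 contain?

after MOV r4, #3: r4=3
after MOV r5, #6: r5=6
after OR r4, r4, #11: r4=3|11=11
after XOR r4, r4, #5: r4=11^5=14
after ADD r4, r4, #12: r4=14+12=26
after SUB r5, r5, #1: r5=6-1=5
CMP r5, #0  (cmp 5,0)
BNE loop: taken
after OR r4, r4, #11: r4=26|11=27
after XOR r4, r4, #5: r4=27^5=30
after ADD r4, r4, #12: r4=30+12=42
after SUB r5, r5, #1: r5=5-1=4
After step 12: r5 = 4.

4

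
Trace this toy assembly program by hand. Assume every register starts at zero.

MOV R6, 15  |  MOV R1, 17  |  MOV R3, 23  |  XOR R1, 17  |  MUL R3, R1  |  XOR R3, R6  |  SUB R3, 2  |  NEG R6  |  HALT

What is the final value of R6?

-15

MOV R6, 15 → R6=15
MOV R1, 17 → R1=17
MOV R3, 23 → R3=23
XOR R1, 17 → R1=17^17=0
MUL R3, R1 → R3=23*0=0
XOR R3, R6 → R3=0^15=15
SUB R3, 2 → R3=15-2=13
NEG R6 → R6=-(15)=-15
halt.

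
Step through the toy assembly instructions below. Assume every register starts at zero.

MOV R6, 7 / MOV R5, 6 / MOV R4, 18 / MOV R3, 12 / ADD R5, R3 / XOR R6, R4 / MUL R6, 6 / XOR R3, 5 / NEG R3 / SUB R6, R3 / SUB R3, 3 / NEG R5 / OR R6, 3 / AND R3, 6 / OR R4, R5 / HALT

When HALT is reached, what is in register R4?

-2

R6=7
R5=6
R4=18
R3=12
R5=6+12=18
R6=7^18=21
R6=21*6=126
R3=12^5=9
R3=-(9)=-9
R6=126-(-9)=135
R3=(-9)-3=-12
R5=-(18)=-18
R6=135|3=135
R3=(-12)&6=4
R4=18|(-18)=-2
halt.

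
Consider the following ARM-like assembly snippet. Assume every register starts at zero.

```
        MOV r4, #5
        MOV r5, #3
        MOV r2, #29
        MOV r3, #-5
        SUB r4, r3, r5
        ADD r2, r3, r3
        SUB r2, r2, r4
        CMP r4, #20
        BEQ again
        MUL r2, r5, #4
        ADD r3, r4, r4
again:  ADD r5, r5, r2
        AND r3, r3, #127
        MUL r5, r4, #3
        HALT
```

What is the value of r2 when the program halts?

12

MOV r4, #5 → r4=5
MOV r5, #3 → r5=3
MOV r2, #29 → r2=29
MOV r3, #-5 → r3=-5
SUB r4, r3, r5 → r4=(-5)-3=-8
ADD r2, r3, r3 → r2=(-5)+(-5)=-10
SUB r2, r2, r4 → r2=(-10)-(-8)=-2
CMP r4, #20  (cmp -8,20)
BEQ again: not taken
MUL r2, r5, #4 → r2=3*4=12
ADD r3, r4, r4 → r3=(-8)+(-8)=-16
ADD r5, r5, r2 → r5=3+12=15
AND r3, r3, #127 → r3=(-16)&127=112
MUL r5, r4, #3 → r5=(-8)*3=-24
halt.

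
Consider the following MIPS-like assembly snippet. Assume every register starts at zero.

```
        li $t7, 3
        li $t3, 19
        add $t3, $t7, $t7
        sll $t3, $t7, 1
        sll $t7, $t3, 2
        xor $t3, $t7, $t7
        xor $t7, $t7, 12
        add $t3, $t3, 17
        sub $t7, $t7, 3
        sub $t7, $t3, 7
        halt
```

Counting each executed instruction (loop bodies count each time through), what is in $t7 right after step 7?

after li $t7, 3: $t7=3
after li $t3, 19: $t3=19
after add $t3, $t7, $t7: $t3=3+3=6
after sll $t3, $t7, 1: $t3=3<<1=6
after sll $t7, $t3, 2: $t7=6<<2=24
after xor $t3, $t7, $t7: $t3=24^24=0
after xor $t7, $t7, 12: $t7=24^12=20
After step 7: $t7 = 20.

20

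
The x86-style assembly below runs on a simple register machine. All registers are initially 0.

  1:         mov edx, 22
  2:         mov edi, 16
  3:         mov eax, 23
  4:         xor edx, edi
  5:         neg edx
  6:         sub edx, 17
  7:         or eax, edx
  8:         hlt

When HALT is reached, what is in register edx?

-23

edx=22
edi=16
eax=23
edx=22^16=6
edx=-(6)=-6
edx=(-6)-17=-23
eax=23|(-23)=-1
halt.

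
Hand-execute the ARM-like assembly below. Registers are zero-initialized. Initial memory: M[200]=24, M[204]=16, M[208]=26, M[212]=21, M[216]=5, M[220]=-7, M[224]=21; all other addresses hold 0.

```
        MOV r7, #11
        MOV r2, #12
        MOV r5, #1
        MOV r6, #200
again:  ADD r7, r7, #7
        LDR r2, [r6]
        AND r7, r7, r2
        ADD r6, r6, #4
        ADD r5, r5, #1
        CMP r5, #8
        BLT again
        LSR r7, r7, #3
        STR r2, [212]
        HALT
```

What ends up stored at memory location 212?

after MOV r7, #11: r7=11
after MOV r2, #12: r2=12
after MOV r5, #1: r5=1
after MOV r6, #200: r6=200
after ADD r7, r7, #7: r7=11+7=18
after LDR r2, [r6]: r2=M[200]=24
after AND r7, r7, r2: r7=18&24=16
after ADD r6, r6, #4: r6=200+4=204
after ADD r5, r5, #1: r5=1+1=2
CMP r5, #8  (cmp 2,8)
BLT again: taken
after ADD r7, r7, #7: r7=16+7=23
after LDR r2, [r6]: r2=M[204]=16
after AND r7, r7, r2: r7=23&16=16
after ADD r6, r6, #4: r6=204+4=208
after ADD r5, r5, #1: r5=2+1=3
CMP r5, #8  (cmp 3,8)
BLT again: taken
after ADD r7, r7, #7: r7=16+7=23
after LDR r2, [r6]: r2=M[208]=26
after AND r7, r7, r2: r7=23&26=18
after ADD r6, r6, #4: r6=208+4=212
after ADD r5, r5, #1: r5=3+1=4
CMP r5, #8  (cmp 4,8)
BLT again: taken
after ADD r7, r7, #7: r7=18+7=25
after LDR r2, [r6]: r2=M[212]=21
after AND r7, r7, r2: r7=25&21=17
after ADD r6, r6, #4: r6=212+4=216
after ADD r5, r5, #1: r5=4+1=5
CMP r5, #8  (cmp 5,8)
BLT again: taken
after ADD r7, r7, #7: r7=17+7=24
after LDR r2, [r6]: r2=M[216]=5
after AND r7, r7, r2: r7=24&5=0
after ADD r6, r6, #4: r6=216+4=220
after ADD r5, r5, #1: r5=5+1=6
CMP r5, #8  (cmp 6,8)
BLT again: taken
after ADD r7, r7, #7: r7=0+7=7
after LDR r2, [r6]: r2=M[220]=-7
after AND r7, r7, r2: r7=7&(-7)=1
after ADD r6, r6, #4: r6=220+4=224
after ADD r5, r5, #1: r5=6+1=7
CMP r5, #8  (cmp 7,8)
BLT again: taken
after ADD r7, r7, #7: r7=1+7=8
after LDR r2, [r6]: r2=M[224]=21
after AND r7, r7, r2: r7=8&21=0
after ADD r6, r6, #4: r6=224+4=228
after ADD r5, r5, #1: r5=7+1=8
CMP r5, #8  (cmp 8,8)
BLT again: not taken
after LSR r7, r7, #3: r7=0>>3=0
STR r2, [212] → M[212]=21
halt.

21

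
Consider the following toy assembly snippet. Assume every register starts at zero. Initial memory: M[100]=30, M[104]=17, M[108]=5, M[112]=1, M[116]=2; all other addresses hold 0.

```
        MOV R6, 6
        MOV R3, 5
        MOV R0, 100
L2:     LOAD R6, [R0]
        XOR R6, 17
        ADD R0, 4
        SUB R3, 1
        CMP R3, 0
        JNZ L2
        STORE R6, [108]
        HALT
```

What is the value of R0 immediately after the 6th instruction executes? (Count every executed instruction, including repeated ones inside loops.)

MOV R6, 6 → R6=6
MOV R3, 5 → R3=5
MOV R0, 100 → R0=100
LOAD R6, [R0] → R6=M[100]=30
XOR R6, 17 → R6=30^17=15
ADD R0, 4 → R0=100+4=104
After step 6: R0 = 104.

104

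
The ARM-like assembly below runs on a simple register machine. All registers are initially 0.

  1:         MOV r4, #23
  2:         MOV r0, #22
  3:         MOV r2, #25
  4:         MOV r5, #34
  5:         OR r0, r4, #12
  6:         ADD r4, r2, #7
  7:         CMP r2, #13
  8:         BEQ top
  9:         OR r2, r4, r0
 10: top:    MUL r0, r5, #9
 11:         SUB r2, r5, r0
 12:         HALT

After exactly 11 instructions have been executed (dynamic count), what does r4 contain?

r4=23
r0=22
r2=25
r5=34
r0=23|12=31
r4=25+7=32
CMP r2, #13  (cmp 25,13)
BEQ top: not taken
r2=32|31=63
r0=34*9=306
r2=34-306=-272
After step 11: r4 = 32.

32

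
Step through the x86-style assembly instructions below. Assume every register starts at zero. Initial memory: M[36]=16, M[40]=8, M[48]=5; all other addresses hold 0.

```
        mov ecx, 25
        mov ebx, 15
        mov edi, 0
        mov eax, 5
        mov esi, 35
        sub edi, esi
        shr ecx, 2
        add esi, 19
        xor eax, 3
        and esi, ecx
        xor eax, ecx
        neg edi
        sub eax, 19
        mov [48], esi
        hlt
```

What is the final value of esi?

after mov ecx, 25: ecx=25
after mov ebx, 15: ebx=15
after mov edi, 0: edi=0
after mov eax, 5: eax=5
after mov esi, 35: esi=35
after sub edi, esi: edi=0-35=-35
after shr ecx, 2: ecx=25>>2=6
after add esi, 19: esi=35+19=54
after xor eax, 3: eax=5^3=6
after and esi, ecx: esi=54&6=6
after xor eax, ecx: eax=6^6=0
after neg edi: edi=-(-35)=35
after sub eax, 19: eax=0-19=-19
mov [48], esi → M[48]=6
halt.

6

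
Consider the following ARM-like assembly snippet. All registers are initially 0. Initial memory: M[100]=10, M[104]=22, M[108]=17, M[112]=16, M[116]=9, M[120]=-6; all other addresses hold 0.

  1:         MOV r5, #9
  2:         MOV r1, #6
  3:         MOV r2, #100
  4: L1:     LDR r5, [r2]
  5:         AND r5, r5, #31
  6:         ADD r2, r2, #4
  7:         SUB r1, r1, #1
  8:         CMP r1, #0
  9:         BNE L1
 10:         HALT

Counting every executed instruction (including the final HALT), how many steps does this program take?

MOV r5, #9 → r5=9
MOV r1, #6 → r1=6
MOV r2, #100 → r2=100
LDR r5, [r2] → r5=M[100]=10
AND r5, r5, #31 → r5=10&31=10
ADD r2, r2, #4 → r2=100+4=104
SUB r1, r1, #1 → r1=6-1=5
CMP r1, #0  (cmp 5,0)
BNE L1: taken
LDR r5, [r2] → r5=M[104]=22
AND r5, r5, #31 → r5=22&31=22
ADD r2, r2, #4 → r2=104+4=108
SUB r1, r1, #1 → r1=5-1=4
CMP r1, #0  (cmp 4,0)
BNE L1: taken
LDR r5, [r2] → r5=M[108]=17
AND r5, r5, #31 → r5=17&31=17
ADD r2, r2, #4 → r2=108+4=112
SUB r1, r1, #1 → r1=4-1=3
CMP r1, #0  (cmp 3,0)
BNE L1: taken
LDR r5, [r2] → r5=M[112]=16
AND r5, r5, #31 → r5=16&31=16
ADD r2, r2, #4 → r2=112+4=116
SUB r1, r1, #1 → r1=3-1=2
CMP r1, #0  (cmp 2,0)
BNE L1: taken
LDR r5, [r2] → r5=M[116]=9
AND r5, r5, #31 → r5=9&31=9
ADD r2, r2, #4 → r2=116+4=120
SUB r1, r1, #1 → r1=2-1=1
CMP r1, #0  (cmp 1,0)
BNE L1: taken
LDR r5, [r2] → r5=M[120]=-6
AND r5, r5, #31 → r5=(-6)&31=26
ADD r2, r2, #4 → r2=120+4=124
SUB r1, r1, #1 → r1=1-1=0
CMP r1, #0  (cmp 0,0)
BNE L1: not taken
halt.
Total executed instructions: 40.

40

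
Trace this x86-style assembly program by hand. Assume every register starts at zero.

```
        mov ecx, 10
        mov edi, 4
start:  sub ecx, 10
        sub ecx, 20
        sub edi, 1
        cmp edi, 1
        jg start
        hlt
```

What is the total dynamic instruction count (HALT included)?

18

after mov ecx, 10: ecx=10
after mov edi, 4: edi=4
after sub ecx, 10: ecx=10-10=0
after sub ecx, 20: ecx=0-20=-20
after sub edi, 1: edi=4-1=3
cmp edi, 1  (cmp 3,1)
jg start: taken
after sub ecx, 10: ecx=(-20)-10=-30
after sub ecx, 20: ecx=(-30)-20=-50
after sub edi, 1: edi=3-1=2
cmp edi, 1  (cmp 2,1)
jg start: taken
after sub ecx, 10: ecx=(-50)-10=-60
after sub ecx, 20: ecx=(-60)-20=-80
after sub edi, 1: edi=2-1=1
cmp edi, 1  (cmp 1,1)
jg start: not taken
halt.
Total executed instructions: 18.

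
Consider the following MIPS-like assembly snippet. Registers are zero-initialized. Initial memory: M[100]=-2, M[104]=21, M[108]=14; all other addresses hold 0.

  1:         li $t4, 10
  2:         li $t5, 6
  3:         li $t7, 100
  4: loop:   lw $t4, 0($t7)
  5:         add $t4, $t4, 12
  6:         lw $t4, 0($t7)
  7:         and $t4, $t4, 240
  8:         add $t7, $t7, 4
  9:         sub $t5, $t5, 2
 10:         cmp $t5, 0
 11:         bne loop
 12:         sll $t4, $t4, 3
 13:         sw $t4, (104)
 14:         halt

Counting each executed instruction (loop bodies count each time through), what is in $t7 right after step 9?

104

li $t4, 10 → $t4=10
li $t5, 6 → $t5=6
li $t7, 100 → $t7=100
lw $t4, 0($t7) → $t4=M[100]=-2
add $t4, $t4, 12 → $t4=(-2)+12=10
lw $t4, 0($t7) → $t4=M[100]=-2
and $t4, $t4, 240 → $t4=(-2)&240=240
add $t7, $t7, 4 → $t7=100+4=104
sub $t5, $t5, 2 → $t5=6-2=4
After step 9: $t7 = 104.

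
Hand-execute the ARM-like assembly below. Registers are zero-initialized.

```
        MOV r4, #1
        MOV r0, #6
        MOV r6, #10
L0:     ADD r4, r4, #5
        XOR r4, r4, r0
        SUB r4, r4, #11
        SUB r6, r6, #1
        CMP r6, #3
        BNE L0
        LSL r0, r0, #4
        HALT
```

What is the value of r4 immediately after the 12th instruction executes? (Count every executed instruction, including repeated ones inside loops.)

-15

MOV r4, #1 → r4=1
MOV r0, #6 → r0=6
MOV r6, #10 → r6=10
ADD r4, r4, #5 → r4=1+5=6
XOR r4, r4, r0 → r4=6^6=0
SUB r4, r4, #11 → r4=0-11=-11
SUB r6, r6, #1 → r6=10-1=9
CMP r6, #3  (cmp 9,3)
BNE L0: taken
ADD r4, r4, #5 → r4=(-11)+5=-6
XOR r4, r4, r0 → r4=(-6)^6=-4
SUB r4, r4, #11 → r4=(-4)-11=-15
After step 12: r4 = -15.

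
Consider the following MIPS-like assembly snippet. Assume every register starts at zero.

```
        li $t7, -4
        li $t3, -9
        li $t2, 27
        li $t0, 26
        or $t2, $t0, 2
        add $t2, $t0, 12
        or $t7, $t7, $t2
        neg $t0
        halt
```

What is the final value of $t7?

after li $t7, -4: $t7=-4
after li $t3, -9: $t3=-9
after li $t2, 27: $t2=27
after li $t0, 26: $t0=26
after or $t2, $t0, 2: $t2=26|2=26
after add $t2, $t0, 12: $t2=26+12=38
after or $t7, $t7, $t2: $t7=(-4)|38=-2
after neg $t0: $t0=-(26)=-26
halt.

-2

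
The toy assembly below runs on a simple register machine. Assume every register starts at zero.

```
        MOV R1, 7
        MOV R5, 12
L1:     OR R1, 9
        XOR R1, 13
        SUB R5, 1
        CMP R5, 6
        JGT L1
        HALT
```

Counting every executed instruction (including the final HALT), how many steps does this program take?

33

MOV R1, 7 → R1=7
MOV R5, 12 → R5=12
OR R1, 9 → R1=7|9=15
XOR R1, 13 → R1=15^13=2
SUB R5, 1 → R5=12-1=11
CMP R5, 6  (cmp 11,6)
JGT L1: taken
OR R1, 9 → R1=2|9=11
XOR R1, 13 → R1=11^13=6
SUB R5, 1 → R5=11-1=10
CMP R5, 6  (cmp 10,6)
JGT L1: taken
OR R1, 9 → R1=6|9=15
XOR R1, 13 → R1=15^13=2
SUB R5, 1 → R5=10-1=9
CMP R5, 6  (cmp 9,6)
JGT L1: taken
OR R1, 9 → R1=2|9=11
XOR R1, 13 → R1=11^13=6
SUB R5, 1 → R5=9-1=8
CMP R5, 6  (cmp 8,6)
JGT L1: taken
OR R1, 9 → R1=6|9=15
XOR R1, 13 → R1=15^13=2
SUB R5, 1 → R5=8-1=7
CMP R5, 6  (cmp 7,6)
JGT L1: taken
OR R1, 9 → R1=2|9=11
XOR R1, 13 → R1=11^13=6
SUB R5, 1 → R5=7-1=6
CMP R5, 6  (cmp 6,6)
JGT L1: not taken
halt.
Total executed instructions: 33.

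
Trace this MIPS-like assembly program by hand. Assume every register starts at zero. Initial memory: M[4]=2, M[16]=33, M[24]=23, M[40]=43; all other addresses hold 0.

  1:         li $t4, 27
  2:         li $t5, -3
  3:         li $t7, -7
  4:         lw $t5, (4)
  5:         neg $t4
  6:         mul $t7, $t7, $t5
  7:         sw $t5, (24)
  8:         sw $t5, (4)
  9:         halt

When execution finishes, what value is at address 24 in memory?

after li $t4, 27: $t4=27
after li $t5, -3: $t5=-3
after li $t7, -7: $t7=-7
after lw $t5, (4): $t5=M[4]=2
after neg $t4: $t4=-(27)=-27
after mul $t7, $t7, $t5: $t7=(-7)*2=-14
sw $t5, (24) → M[24]=2
sw $t5, (4) → M[4]=2
halt.

2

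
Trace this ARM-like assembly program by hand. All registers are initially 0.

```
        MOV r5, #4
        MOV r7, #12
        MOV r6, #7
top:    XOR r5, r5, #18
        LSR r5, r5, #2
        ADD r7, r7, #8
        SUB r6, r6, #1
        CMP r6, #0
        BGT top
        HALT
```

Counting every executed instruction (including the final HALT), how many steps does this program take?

46

MOV r5, #4 → r5=4
MOV r7, #12 → r7=12
MOV r6, #7 → r6=7
XOR r5, r5, #18 → r5=4^18=22
LSR r5, r5, #2 → r5=22>>2=5
ADD r7, r7, #8 → r7=12+8=20
SUB r6, r6, #1 → r6=7-1=6
CMP r6, #0  (cmp 6,0)
BGT top: taken
XOR r5, r5, #18 → r5=5^18=23
LSR r5, r5, #2 → r5=23>>2=5
ADD r7, r7, #8 → r7=20+8=28
SUB r6, r6, #1 → r6=6-1=5
CMP r6, #0  (cmp 5,0)
BGT top: taken
XOR r5, r5, #18 → r5=5^18=23
LSR r5, r5, #2 → r5=23>>2=5
ADD r7, r7, #8 → r7=28+8=36
SUB r6, r6, #1 → r6=5-1=4
CMP r6, #0  (cmp 4,0)
BGT top: taken
XOR r5, r5, #18 → r5=5^18=23
LSR r5, r5, #2 → r5=23>>2=5
ADD r7, r7, #8 → r7=36+8=44
SUB r6, r6, #1 → r6=4-1=3
CMP r6, #0  (cmp 3,0)
BGT top: taken
XOR r5, r5, #18 → r5=5^18=23
LSR r5, r5, #2 → r5=23>>2=5
ADD r7, r7, #8 → r7=44+8=52
SUB r6, r6, #1 → r6=3-1=2
CMP r6, #0  (cmp 2,0)
BGT top: taken
XOR r5, r5, #18 → r5=5^18=23
LSR r5, r5, #2 → r5=23>>2=5
ADD r7, r7, #8 → r7=52+8=60
SUB r6, r6, #1 → r6=2-1=1
CMP r6, #0  (cmp 1,0)
BGT top: taken
XOR r5, r5, #18 → r5=5^18=23
LSR r5, r5, #2 → r5=23>>2=5
ADD r7, r7, #8 → r7=60+8=68
SUB r6, r6, #1 → r6=1-1=0
CMP r6, #0  (cmp 0,0)
BGT top: not taken
halt.
Total executed instructions: 46.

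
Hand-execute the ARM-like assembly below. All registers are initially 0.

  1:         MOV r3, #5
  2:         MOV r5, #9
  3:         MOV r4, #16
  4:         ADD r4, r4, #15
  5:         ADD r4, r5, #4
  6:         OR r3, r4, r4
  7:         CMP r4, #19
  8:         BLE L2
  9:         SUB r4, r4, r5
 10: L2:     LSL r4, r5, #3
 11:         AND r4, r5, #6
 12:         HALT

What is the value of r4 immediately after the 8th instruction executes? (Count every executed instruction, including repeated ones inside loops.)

13

r3=5
r5=9
r4=16
r4=16+15=31
r4=9+4=13
r3=13|13=13
CMP r4, #19  (cmp 13,19)
BLE L2: taken
After step 8: r4 = 13.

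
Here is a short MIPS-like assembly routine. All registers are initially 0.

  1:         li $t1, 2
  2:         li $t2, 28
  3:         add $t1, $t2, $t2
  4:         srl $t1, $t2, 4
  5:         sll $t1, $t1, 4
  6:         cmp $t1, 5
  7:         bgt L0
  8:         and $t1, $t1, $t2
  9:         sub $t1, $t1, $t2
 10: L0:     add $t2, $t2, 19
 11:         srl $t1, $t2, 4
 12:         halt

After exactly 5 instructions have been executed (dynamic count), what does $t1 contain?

16

after li $t1, 2: $t1=2
after li $t2, 28: $t2=28
after add $t1, $t2, $t2: $t1=28+28=56
after srl $t1, $t2, 4: $t1=28>>4=1
after sll $t1, $t1, 4: $t1=1<<4=16
After step 5: $t1 = 16.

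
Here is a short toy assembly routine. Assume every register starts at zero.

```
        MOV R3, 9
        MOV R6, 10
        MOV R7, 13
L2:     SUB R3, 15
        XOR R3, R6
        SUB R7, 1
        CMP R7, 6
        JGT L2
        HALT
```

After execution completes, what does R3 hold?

-86

R3=9
R6=10
R7=13
R3=9-15=-6
R3=(-6)^10=-16
R7=13-1=12
CMP R7, 6  (cmp 12,6)
JGT L2: taken
R3=(-16)-15=-31
R3=(-31)^10=-21
R7=12-1=11
CMP R7, 6  (cmp 11,6)
JGT L2: taken
R3=(-21)-15=-36
R3=(-36)^10=-42
R7=11-1=10
CMP R7, 6  (cmp 10,6)
JGT L2: taken
R3=(-42)-15=-57
R3=(-57)^10=-51
R7=10-1=9
CMP R7, 6  (cmp 9,6)
JGT L2: taken
R3=(-51)-15=-66
R3=(-66)^10=-76
R7=9-1=8
CMP R7, 6  (cmp 8,6)
JGT L2: taken
R3=(-76)-15=-91
R3=(-91)^10=-81
R7=8-1=7
CMP R7, 6  (cmp 7,6)
JGT L2: taken
R3=(-81)-15=-96
R3=(-96)^10=-86
R7=7-1=6
CMP R7, 6  (cmp 6,6)
JGT L2: not taken
halt.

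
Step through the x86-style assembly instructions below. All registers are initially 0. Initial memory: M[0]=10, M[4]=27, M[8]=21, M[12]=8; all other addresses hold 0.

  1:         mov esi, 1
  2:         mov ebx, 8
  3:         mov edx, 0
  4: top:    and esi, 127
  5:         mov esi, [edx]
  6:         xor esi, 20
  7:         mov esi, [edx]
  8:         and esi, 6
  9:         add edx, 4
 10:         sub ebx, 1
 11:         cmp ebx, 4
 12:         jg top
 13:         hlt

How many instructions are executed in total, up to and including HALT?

esi=1
ebx=8
edx=0
esi=1&127=1
esi=M[0]=10
esi=10^20=30
esi=M[0]=10
esi=10&6=2
edx=0+4=4
ebx=8-1=7
cmp ebx, 4  (cmp 7,4)
jg top: taken
esi=2&127=2
esi=M[4]=27
esi=27^20=15
esi=M[4]=27
esi=27&6=2
edx=4+4=8
ebx=7-1=6
cmp ebx, 4  (cmp 6,4)
jg top: taken
esi=2&127=2
esi=M[8]=21
esi=21^20=1
esi=M[8]=21
esi=21&6=4
edx=8+4=12
ebx=6-1=5
cmp ebx, 4  (cmp 5,4)
jg top: taken
esi=4&127=4
esi=M[12]=8
esi=8^20=28
esi=M[12]=8
esi=8&6=0
edx=12+4=16
ebx=5-1=4
cmp ebx, 4  (cmp 4,4)
jg top: not taken
halt.
Total executed instructions: 40.

40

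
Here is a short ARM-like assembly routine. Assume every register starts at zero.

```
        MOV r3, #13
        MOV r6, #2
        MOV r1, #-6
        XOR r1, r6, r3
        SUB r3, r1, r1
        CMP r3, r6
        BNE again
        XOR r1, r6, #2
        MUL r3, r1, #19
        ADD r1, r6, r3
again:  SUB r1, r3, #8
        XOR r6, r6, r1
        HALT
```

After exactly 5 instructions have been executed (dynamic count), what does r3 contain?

MOV r3, #13 → r3=13
MOV r6, #2 → r6=2
MOV r1, #-6 → r1=-6
XOR r1, r6, r3 → r1=2^13=15
SUB r3, r1, r1 → r3=15-15=0
After step 5: r3 = 0.

0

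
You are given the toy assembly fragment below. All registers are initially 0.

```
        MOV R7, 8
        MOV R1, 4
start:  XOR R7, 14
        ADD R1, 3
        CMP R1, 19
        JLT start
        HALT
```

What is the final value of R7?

R7=8
R1=4
R7=8^14=6
R1=4+3=7
CMP R1, 19  (cmp 7,19)
JLT start: taken
R7=6^14=8
R1=7+3=10
CMP R1, 19  (cmp 10,19)
JLT start: taken
R7=8^14=6
R1=10+3=13
CMP R1, 19  (cmp 13,19)
JLT start: taken
R7=6^14=8
R1=13+3=16
CMP R1, 19  (cmp 16,19)
JLT start: taken
R7=8^14=6
R1=16+3=19
CMP R1, 19  (cmp 19,19)
JLT start: not taken
halt.

6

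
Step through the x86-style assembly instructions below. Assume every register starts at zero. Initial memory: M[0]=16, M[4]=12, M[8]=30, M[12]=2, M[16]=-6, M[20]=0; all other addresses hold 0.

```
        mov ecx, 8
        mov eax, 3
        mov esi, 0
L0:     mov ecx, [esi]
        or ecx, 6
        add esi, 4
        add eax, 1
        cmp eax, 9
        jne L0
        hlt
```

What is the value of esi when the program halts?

24

after mov ecx, 8: ecx=8
after mov eax, 3: eax=3
after mov esi, 0: esi=0
after mov ecx, [esi]: ecx=M[0]=16
after or ecx, 6: ecx=16|6=22
after add esi, 4: esi=0+4=4
after add eax, 1: eax=3+1=4
cmp eax, 9  (cmp 4,9)
jne L0: taken
after mov ecx, [esi]: ecx=M[4]=12
after or ecx, 6: ecx=12|6=14
after add esi, 4: esi=4+4=8
after add eax, 1: eax=4+1=5
cmp eax, 9  (cmp 5,9)
jne L0: taken
after mov ecx, [esi]: ecx=M[8]=30
after or ecx, 6: ecx=30|6=30
after add esi, 4: esi=8+4=12
after add eax, 1: eax=5+1=6
cmp eax, 9  (cmp 6,9)
jne L0: taken
after mov ecx, [esi]: ecx=M[12]=2
after or ecx, 6: ecx=2|6=6
after add esi, 4: esi=12+4=16
after add eax, 1: eax=6+1=7
cmp eax, 9  (cmp 7,9)
jne L0: taken
after mov ecx, [esi]: ecx=M[16]=-6
after or ecx, 6: ecx=(-6)|6=-2
after add esi, 4: esi=16+4=20
after add eax, 1: eax=7+1=8
cmp eax, 9  (cmp 8,9)
jne L0: taken
after mov ecx, [esi]: ecx=M[20]=0
after or ecx, 6: ecx=0|6=6
after add esi, 4: esi=20+4=24
after add eax, 1: eax=8+1=9
cmp eax, 9  (cmp 9,9)
jne L0: not taken
halt.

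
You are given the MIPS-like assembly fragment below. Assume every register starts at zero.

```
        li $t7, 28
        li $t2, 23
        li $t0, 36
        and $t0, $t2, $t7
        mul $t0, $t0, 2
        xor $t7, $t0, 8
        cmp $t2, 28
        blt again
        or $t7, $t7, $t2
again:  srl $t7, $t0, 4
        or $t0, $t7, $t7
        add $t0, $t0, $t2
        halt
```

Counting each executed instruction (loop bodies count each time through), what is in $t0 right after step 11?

$t7=28
$t2=23
$t0=36
$t0=23&28=20
$t0=20*2=40
$t7=40^8=32
cmp $t2, 28  (cmp 23,28)
blt again: taken
$t7=40>>4=2
$t0=2|2=2
$t0=2+23=25
After step 11: $t0 = 25.

25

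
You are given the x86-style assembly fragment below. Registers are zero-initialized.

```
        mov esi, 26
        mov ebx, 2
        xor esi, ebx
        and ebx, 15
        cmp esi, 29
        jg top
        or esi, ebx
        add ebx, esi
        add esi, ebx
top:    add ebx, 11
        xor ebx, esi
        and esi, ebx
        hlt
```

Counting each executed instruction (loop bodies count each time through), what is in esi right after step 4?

esi=26
ebx=2
esi=26^2=24
ebx=2&15=2
After step 4: esi = 24.

24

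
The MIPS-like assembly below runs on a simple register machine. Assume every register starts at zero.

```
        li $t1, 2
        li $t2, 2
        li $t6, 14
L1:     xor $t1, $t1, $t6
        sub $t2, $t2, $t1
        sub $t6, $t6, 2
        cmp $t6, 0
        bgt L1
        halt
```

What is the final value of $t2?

li $t1, 2 → $t1=2
li $t2, 2 → $t2=2
li $t6, 14 → $t6=14
xor $t1, $t1, $t6 → $t1=2^14=12
sub $t2, $t2, $t1 → $t2=2-12=-10
sub $t6, $t6, 2 → $t6=14-2=12
cmp $t6, 0  (cmp 12,0)
bgt L1: taken
xor $t1, $t1, $t6 → $t1=12^12=0
sub $t2, $t2, $t1 → $t2=(-10)-0=-10
sub $t6, $t6, 2 → $t6=12-2=10
cmp $t6, 0  (cmp 10,0)
bgt L1: taken
xor $t1, $t1, $t6 → $t1=0^10=10
sub $t2, $t2, $t1 → $t2=(-10)-10=-20
sub $t6, $t6, 2 → $t6=10-2=8
cmp $t6, 0  (cmp 8,0)
bgt L1: taken
xor $t1, $t1, $t6 → $t1=10^8=2
sub $t2, $t2, $t1 → $t2=(-20)-2=-22
sub $t6, $t6, 2 → $t6=8-2=6
cmp $t6, 0  (cmp 6,0)
bgt L1: taken
xor $t1, $t1, $t6 → $t1=2^6=4
sub $t2, $t2, $t1 → $t2=(-22)-4=-26
sub $t6, $t6, 2 → $t6=6-2=4
cmp $t6, 0  (cmp 4,0)
bgt L1: taken
xor $t1, $t1, $t6 → $t1=4^4=0
sub $t2, $t2, $t1 → $t2=(-26)-0=-26
sub $t6, $t6, 2 → $t6=4-2=2
cmp $t6, 0  (cmp 2,0)
bgt L1: taken
xor $t1, $t1, $t6 → $t1=0^2=2
sub $t2, $t2, $t1 → $t2=(-26)-2=-28
sub $t6, $t6, 2 → $t6=2-2=0
cmp $t6, 0  (cmp 0,0)
bgt L1: not taken
halt.

-28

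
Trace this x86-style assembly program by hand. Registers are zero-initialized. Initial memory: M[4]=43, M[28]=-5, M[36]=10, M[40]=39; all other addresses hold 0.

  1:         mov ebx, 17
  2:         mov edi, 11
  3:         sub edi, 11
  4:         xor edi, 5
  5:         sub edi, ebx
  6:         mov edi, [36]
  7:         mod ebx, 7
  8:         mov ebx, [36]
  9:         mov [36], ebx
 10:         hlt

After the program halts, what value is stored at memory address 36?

10

ebx=17
edi=11
edi=11-11=0
edi=0^5=5
edi=5-17=-12
edi=M[36]=10
ebx=17%7=3
ebx=M[36]=10
mov [36], ebx → M[36]=10
halt.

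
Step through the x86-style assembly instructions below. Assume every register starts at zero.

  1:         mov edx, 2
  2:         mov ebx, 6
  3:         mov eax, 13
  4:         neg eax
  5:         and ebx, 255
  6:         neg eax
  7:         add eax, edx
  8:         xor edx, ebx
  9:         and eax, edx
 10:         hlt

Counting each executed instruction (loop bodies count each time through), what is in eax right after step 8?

mov edx, 2 → edx=2
mov ebx, 6 → ebx=6
mov eax, 13 → eax=13
neg eax → eax=-(13)=-13
and ebx, 255 → ebx=6&255=6
neg eax → eax=-(-13)=13
add eax, edx → eax=13+2=15
xor edx, ebx → edx=2^6=4
After step 8: eax = 15.

15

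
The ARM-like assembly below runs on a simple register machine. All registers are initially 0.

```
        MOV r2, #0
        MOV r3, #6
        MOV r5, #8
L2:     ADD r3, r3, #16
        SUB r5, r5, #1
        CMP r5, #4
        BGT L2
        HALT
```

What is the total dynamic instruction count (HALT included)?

after MOV r2, #0: r2=0
after MOV r3, #6: r3=6
after MOV r5, #8: r5=8
after ADD r3, r3, #16: r3=6+16=22
after SUB r5, r5, #1: r5=8-1=7
CMP r5, #4  (cmp 7,4)
BGT L2: taken
after ADD r3, r3, #16: r3=22+16=38
after SUB r5, r5, #1: r5=7-1=6
CMP r5, #4  (cmp 6,4)
BGT L2: taken
after ADD r3, r3, #16: r3=38+16=54
after SUB r5, r5, #1: r5=6-1=5
CMP r5, #4  (cmp 5,4)
BGT L2: taken
after ADD r3, r3, #16: r3=54+16=70
after SUB r5, r5, #1: r5=5-1=4
CMP r5, #4  (cmp 4,4)
BGT L2: not taken
halt.
Total executed instructions: 20.

20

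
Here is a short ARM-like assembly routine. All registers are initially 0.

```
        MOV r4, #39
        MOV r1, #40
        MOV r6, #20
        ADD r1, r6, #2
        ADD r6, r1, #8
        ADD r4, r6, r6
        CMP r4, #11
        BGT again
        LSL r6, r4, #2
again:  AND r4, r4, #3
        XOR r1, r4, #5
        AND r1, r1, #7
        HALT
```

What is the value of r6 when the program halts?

30

r4=39
r1=40
r6=20
r1=20+2=22
r6=22+8=30
r4=30+30=60
CMP r4, #11  (cmp 60,11)
BGT again: taken
r4=60&3=0
r1=0^5=5
r1=5&7=5
halt.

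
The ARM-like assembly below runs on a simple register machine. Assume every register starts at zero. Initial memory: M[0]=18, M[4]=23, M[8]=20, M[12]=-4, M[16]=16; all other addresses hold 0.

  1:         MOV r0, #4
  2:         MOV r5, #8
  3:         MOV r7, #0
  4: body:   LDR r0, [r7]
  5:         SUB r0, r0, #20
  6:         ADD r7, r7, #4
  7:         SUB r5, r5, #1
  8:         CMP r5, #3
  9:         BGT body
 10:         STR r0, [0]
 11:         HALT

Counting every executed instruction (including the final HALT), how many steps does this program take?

r0=4
r5=8
r7=0
r0=M[0]=18
r0=18-20=-2
r7=0+4=4
r5=8-1=7
CMP r5, #3  (cmp 7,3)
BGT body: taken
r0=M[4]=23
r0=23-20=3
r7=4+4=8
r5=7-1=6
CMP r5, #3  (cmp 6,3)
BGT body: taken
r0=M[8]=20
r0=20-20=0
r7=8+4=12
r5=6-1=5
CMP r5, #3  (cmp 5,3)
BGT body: taken
r0=M[12]=-4
r0=(-4)-20=-24
r7=12+4=16
r5=5-1=4
CMP r5, #3  (cmp 4,3)
BGT body: taken
r0=M[16]=16
r0=16-20=-4
r7=16+4=20
r5=4-1=3
CMP r5, #3  (cmp 3,3)
BGT body: not taken
STR r0, [0] → M[0]=-4
halt.
Total executed instructions: 35.

35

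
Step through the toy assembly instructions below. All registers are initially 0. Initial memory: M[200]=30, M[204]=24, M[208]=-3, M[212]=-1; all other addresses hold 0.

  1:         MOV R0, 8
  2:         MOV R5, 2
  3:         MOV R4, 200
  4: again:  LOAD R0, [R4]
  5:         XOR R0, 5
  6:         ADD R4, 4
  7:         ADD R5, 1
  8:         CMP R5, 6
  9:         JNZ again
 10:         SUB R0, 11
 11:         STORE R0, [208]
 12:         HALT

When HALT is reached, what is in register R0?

-17

R0=8
R5=2
R4=200
R0=M[200]=30
R0=30^5=27
R4=200+4=204
R5=2+1=3
CMP R5, 6  (cmp 3,6)
JNZ again: taken
R0=M[204]=24
R0=24^5=29
R4=204+4=208
R5=3+1=4
CMP R5, 6  (cmp 4,6)
JNZ again: taken
R0=M[208]=-3
R0=(-3)^5=-8
R4=208+4=212
R5=4+1=5
CMP R5, 6  (cmp 5,6)
JNZ again: taken
R0=M[212]=-1
R0=(-1)^5=-6
R4=212+4=216
R5=5+1=6
CMP R5, 6  (cmp 6,6)
JNZ again: not taken
R0=(-6)-11=-17
STORE R0, [208] → M[208]=-17
halt.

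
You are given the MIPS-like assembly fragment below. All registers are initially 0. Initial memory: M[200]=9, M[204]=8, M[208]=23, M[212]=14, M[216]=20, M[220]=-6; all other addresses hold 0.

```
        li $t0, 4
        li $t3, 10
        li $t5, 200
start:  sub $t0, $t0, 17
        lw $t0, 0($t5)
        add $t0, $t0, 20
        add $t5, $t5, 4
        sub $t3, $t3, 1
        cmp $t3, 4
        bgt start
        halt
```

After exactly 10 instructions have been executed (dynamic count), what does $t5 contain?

204

after li $t0, 4: $t0=4
after li $t3, 10: $t3=10
after li $t5, 200: $t5=200
after sub $t0, $t0, 17: $t0=4-17=-13
after lw $t0, 0($t5): $t0=M[200]=9
after add $t0, $t0, 20: $t0=9+20=29
after add $t5, $t5, 4: $t5=200+4=204
after sub $t3, $t3, 1: $t3=10-1=9
cmp $t3, 4  (cmp 9,4)
bgt start: taken
After step 10: $t5 = 204.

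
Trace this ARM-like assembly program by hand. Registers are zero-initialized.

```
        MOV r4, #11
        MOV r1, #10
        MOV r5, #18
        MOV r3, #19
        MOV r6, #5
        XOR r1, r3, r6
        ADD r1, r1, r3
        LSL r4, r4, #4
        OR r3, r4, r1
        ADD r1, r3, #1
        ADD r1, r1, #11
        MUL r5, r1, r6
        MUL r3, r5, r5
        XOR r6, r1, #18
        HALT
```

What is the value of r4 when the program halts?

r4=11
r1=10
r5=18
r3=19
r6=5
r1=19^5=22
r1=22+19=41
r4=11<<4=176
r3=176|41=185
r1=185+1=186
r1=186+11=197
r5=197*5=985
r3=985*985=970225
r6=197^18=215
halt.

176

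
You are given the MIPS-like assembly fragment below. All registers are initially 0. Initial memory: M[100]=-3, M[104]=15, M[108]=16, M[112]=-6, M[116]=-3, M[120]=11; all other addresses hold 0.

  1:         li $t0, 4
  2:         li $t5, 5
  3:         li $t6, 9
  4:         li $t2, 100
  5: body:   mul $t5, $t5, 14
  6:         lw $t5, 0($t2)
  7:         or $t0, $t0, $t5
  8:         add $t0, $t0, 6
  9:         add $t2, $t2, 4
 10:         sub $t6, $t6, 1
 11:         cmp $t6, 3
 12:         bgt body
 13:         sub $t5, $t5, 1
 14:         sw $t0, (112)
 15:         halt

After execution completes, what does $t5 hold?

10

li $t0, 4 → $t0=4
li $t5, 5 → $t5=5
li $t6, 9 → $t6=9
li $t2, 100 → $t2=100
mul $t5, $t5, 14 → $t5=5*14=70
lw $t5, 0($t2) → $t5=M[100]=-3
or $t0, $t0, $t5 → $t0=4|(-3)=-3
add $t0, $t0, 6 → $t0=(-3)+6=3
add $t2, $t2, 4 → $t2=100+4=104
sub $t6, $t6, 1 → $t6=9-1=8
cmp $t6, 3  (cmp 8,3)
bgt body: taken
mul $t5, $t5, 14 → $t5=(-3)*14=-42
lw $t5, 0($t2) → $t5=M[104]=15
or $t0, $t0, $t5 → $t0=3|15=15
add $t0, $t0, 6 → $t0=15+6=21
add $t2, $t2, 4 → $t2=104+4=108
sub $t6, $t6, 1 → $t6=8-1=7
cmp $t6, 3  (cmp 7,3)
bgt body: taken
mul $t5, $t5, 14 → $t5=15*14=210
lw $t5, 0($t2) → $t5=M[108]=16
or $t0, $t0, $t5 → $t0=21|16=21
add $t0, $t0, 6 → $t0=21+6=27
add $t2, $t2, 4 → $t2=108+4=112
sub $t6, $t6, 1 → $t6=7-1=6
cmp $t6, 3  (cmp 6,3)
bgt body: taken
mul $t5, $t5, 14 → $t5=16*14=224
lw $t5, 0($t2) → $t5=M[112]=-6
or $t0, $t0, $t5 → $t0=27|(-6)=-5
add $t0, $t0, 6 → $t0=(-5)+6=1
add $t2, $t2, 4 → $t2=112+4=116
sub $t6, $t6, 1 → $t6=6-1=5
cmp $t6, 3  (cmp 5,3)
bgt body: taken
mul $t5, $t5, 14 → $t5=(-6)*14=-84
lw $t5, 0($t2) → $t5=M[116]=-3
or $t0, $t0, $t5 → $t0=1|(-3)=-3
add $t0, $t0, 6 → $t0=(-3)+6=3
add $t2, $t2, 4 → $t2=116+4=120
sub $t6, $t6, 1 → $t6=5-1=4
cmp $t6, 3  (cmp 4,3)
bgt body: taken
mul $t5, $t5, 14 → $t5=(-3)*14=-42
lw $t5, 0($t2) → $t5=M[120]=11
or $t0, $t0, $t5 → $t0=3|11=11
add $t0, $t0, 6 → $t0=11+6=17
add $t2, $t2, 4 → $t2=120+4=124
sub $t6, $t6, 1 → $t6=4-1=3
cmp $t6, 3  (cmp 3,3)
bgt body: not taken
sub $t5, $t5, 1 → $t5=11-1=10
sw $t0, (112) → M[112]=17
halt.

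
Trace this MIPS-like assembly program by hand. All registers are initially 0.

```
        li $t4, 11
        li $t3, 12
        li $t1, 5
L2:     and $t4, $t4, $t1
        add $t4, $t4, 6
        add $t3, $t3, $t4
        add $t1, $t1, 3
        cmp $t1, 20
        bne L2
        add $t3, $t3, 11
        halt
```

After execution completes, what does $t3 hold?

$t4=11
$t3=12
$t1=5
$t4=11&5=1
$t4=1+6=7
$t3=12+7=19
$t1=5+3=8
cmp $t1, 20  (cmp 8,20)
bne L2: taken
$t4=7&8=0
$t4=0+6=6
$t3=19+6=25
$t1=8+3=11
cmp $t1, 20  (cmp 11,20)
bne L2: taken
$t4=6&11=2
$t4=2+6=8
$t3=25+8=33
$t1=11+3=14
cmp $t1, 20  (cmp 14,20)
bne L2: taken
$t4=8&14=8
$t4=8+6=14
$t3=33+14=47
$t1=14+3=17
cmp $t1, 20  (cmp 17,20)
bne L2: taken
$t4=14&17=0
$t4=0+6=6
$t3=47+6=53
$t1=17+3=20
cmp $t1, 20  (cmp 20,20)
bne L2: not taken
$t3=53+11=64
halt.

64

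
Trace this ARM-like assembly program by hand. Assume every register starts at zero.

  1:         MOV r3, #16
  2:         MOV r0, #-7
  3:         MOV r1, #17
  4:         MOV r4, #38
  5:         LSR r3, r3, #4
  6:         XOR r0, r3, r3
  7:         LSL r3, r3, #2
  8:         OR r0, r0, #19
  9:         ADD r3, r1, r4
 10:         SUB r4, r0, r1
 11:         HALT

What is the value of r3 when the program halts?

55

r3=16
r0=-7
r1=17
r4=38
r3=16>>4=1
r0=1^1=0
r3=1<<2=4
r0=0|19=19
r3=17+38=55
r4=19-17=2
halt.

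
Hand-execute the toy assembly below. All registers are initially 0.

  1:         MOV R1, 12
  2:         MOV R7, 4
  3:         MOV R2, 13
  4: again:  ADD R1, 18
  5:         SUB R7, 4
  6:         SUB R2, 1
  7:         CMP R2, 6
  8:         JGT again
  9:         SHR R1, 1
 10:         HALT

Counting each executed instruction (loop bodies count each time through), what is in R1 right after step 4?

30

MOV R1, 12 → R1=12
MOV R7, 4 → R7=4
MOV R2, 13 → R2=13
ADD R1, 18 → R1=12+18=30
After step 4: R1 = 30.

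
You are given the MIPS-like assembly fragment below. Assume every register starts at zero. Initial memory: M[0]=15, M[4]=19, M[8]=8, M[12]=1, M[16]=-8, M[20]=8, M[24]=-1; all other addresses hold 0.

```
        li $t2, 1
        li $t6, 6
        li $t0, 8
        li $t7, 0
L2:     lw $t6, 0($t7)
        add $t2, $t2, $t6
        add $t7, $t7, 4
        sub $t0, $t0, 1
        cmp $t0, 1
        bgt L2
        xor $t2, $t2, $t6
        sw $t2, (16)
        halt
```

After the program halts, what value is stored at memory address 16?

li $t2, 1 → $t2=1
li $t6, 6 → $t6=6
li $t0, 8 → $t0=8
li $t7, 0 → $t7=0
lw $t6, 0($t7) → $t6=M[0]=15
add $t2, $t2, $t6 → $t2=1+15=16
add $t7, $t7, 4 → $t7=0+4=4
sub $t0, $t0, 1 → $t0=8-1=7
cmp $t0, 1  (cmp 7,1)
bgt L2: taken
lw $t6, 0($t7) → $t6=M[4]=19
add $t2, $t2, $t6 → $t2=16+19=35
add $t7, $t7, 4 → $t7=4+4=8
sub $t0, $t0, 1 → $t0=7-1=6
cmp $t0, 1  (cmp 6,1)
bgt L2: taken
lw $t6, 0($t7) → $t6=M[8]=8
add $t2, $t2, $t6 → $t2=35+8=43
add $t7, $t7, 4 → $t7=8+4=12
sub $t0, $t0, 1 → $t0=6-1=5
cmp $t0, 1  (cmp 5,1)
bgt L2: taken
lw $t6, 0($t7) → $t6=M[12]=1
add $t2, $t2, $t6 → $t2=43+1=44
add $t7, $t7, 4 → $t7=12+4=16
sub $t0, $t0, 1 → $t0=5-1=4
cmp $t0, 1  (cmp 4,1)
bgt L2: taken
lw $t6, 0($t7) → $t6=M[16]=-8
add $t2, $t2, $t6 → $t2=44+(-8)=36
add $t7, $t7, 4 → $t7=16+4=20
sub $t0, $t0, 1 → $t0=4-1=3
cmp $t0, 1  (cmp 3,1)
bgt L2: taken
lw $t6, 0($t7) → $t6=M[20]=8
add $t2, $t2, $t6 → $t2=36+8=44
add $t7, $t7, 4 → $t7=20+4=24
sub $t0, $t0, 1 → $t0=3-1=2
cmp $t0, 1  (cmp 2,1)
bgt L2: taken
lw $t6, 0($t7) → $t6=M[24]=-1
add $t2, $t2, $t6 → $t2=44+(-1)=43
add $t7, $t7, 4 → $t7=24+4=28
sub $t0, $t0, 1 → $t0=2-1=1
cmp $t0, 1  (cmp 1,1)
bgt L2: not taken
xor $t2, $t2, $t6 → $t2=43^(-1)=-44
sw $t2, (16) → M[16]=-44
halt.

-44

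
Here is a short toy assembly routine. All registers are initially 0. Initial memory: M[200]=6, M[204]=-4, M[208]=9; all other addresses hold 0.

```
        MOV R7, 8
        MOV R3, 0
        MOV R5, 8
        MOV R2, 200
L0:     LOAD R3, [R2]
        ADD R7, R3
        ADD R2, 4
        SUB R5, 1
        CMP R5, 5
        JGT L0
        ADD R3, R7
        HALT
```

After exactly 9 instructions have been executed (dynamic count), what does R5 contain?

7

R7=8
R3=0
R5=8
R2=200
R3=M[200]=6
R7=8+6=14
R2=200+4=204
R5=8-1=7
CMP R5, 5  (cmp 7,5)
After step 9: R5 = 7.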